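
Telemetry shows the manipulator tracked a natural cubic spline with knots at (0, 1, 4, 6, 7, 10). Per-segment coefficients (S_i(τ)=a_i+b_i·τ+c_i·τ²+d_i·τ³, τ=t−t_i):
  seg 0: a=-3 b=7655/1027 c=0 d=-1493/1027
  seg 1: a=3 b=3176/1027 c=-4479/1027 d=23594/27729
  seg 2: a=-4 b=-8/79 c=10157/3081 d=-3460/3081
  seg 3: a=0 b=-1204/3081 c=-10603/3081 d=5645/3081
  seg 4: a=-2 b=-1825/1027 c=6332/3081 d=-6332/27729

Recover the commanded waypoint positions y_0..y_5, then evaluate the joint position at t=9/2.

y_0=-3 y_1=3 y_2=-4 y_3=0 y_4=-2 y_5=5
S(9/2) = -13831/4108

y_0 = S_0(0) = a_0 = -3
y_1 = S_1(0) = a_1 = 3
y_2 = S_2(0) = a_2 = -4
y_3 = S_3(0) = a_3 = 0
y_4 = S_4(0) = a_4 = -2
y_5 = S_4(3) = 5
t_q=9/2 is in segment 2 (τ=1/2); S_2(τ)=-13831/4108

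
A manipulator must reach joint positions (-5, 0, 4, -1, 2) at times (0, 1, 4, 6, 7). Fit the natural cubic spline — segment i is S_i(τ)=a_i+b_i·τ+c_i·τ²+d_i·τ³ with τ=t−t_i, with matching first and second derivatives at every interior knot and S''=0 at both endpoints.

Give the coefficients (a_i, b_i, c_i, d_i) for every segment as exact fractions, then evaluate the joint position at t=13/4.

Δ: Δ0=5, Δ1=4/3, Δ2=-5/2, Δ3=3
row 1: diag=8, rhs=-22; c'=3/8, d'=-11/4
row 2: denom=10−3·3/8=71/8; d'=(-23−3·-11/4)/(71/8)=-118/71
row 3: denom=6−2·16/71=394/71; d'=(33−2·-118/71)/(394/71)=2579/394
back: M3=2579/394
back: M2=-118/71−16/71·2579/394=-618/197
back: M1=-11/4−3/8·-618/197=-310/197
M: M0=0, M1=-310/197, M2=-618/197, M3=2579/394, M4=0
seg 0: a=-5, c=M0/2=0, d=(M1−M0)/(6·1)=-155/591, b=Δ0−h0·(2M0+M1)/6=3110/591
seg 1: a=0, c=M1/2=-155/197, d=(M2−M1)/(6·3)=-154/1773, b=Δ1−h1·(2M1+M2)/6=2645/591
seg 2: a=4, c=M2/2=-309/197, d=(M3−M2)/(6·2)=3815/4728, b=Δ2−h2·(2M2+M3)/6=-1531/591
seg 3: a=-1, c=M3/2=2579/788, d=(M4−M3)/(6·1)=-2579/2364, b=Δ3−h3·(2M3+M4)/6=967/1182
t_q=13/4 → seg 1, τ=9/4; S=0+2645/591·τ+-155/197·τ²+-154/1773·τ³=32133/6304

  seg 0: a=-5 b=3110/591 c=0 d=-155/591
  seg 1: a=0 b=2645/591 c=-155/197 d=-154/1773
  seg 2: a=4 b=-1531/591 c=-309/197 d=3815/4728
  seg 3: a=-1 b=967/1182 c=2579/788 d=-2579/2364
S(13/4) = 32133/6304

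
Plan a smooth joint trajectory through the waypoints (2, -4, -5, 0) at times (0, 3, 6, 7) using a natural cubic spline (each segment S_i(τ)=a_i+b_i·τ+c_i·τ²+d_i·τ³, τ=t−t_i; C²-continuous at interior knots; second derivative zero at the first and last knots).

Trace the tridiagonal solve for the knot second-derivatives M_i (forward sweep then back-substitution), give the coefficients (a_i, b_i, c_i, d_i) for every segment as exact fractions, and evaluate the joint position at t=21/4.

Δ: Δ0=-2, Δ1=-1/3, Δ2=5
row 1: diag=12, rhs=10; c'=1/4, d'=5/6
row 2: denom=8−3·1/4=29/4; d'=(32−3·5/6)/(29/4)=118/29
back: M2=118/29
back: M1=5/6−1/4·118/29=-16/87
M: M0=0, M1=-16/87, M2=118/29, M3=0
seg 0: a=2, c=M0/2=0, d=(M1−M0)/(6·3)=-8/783, b=Δ0−h0·(2M0+M1)/6=-166/87
seg 1: a=-4, c=M1/2=-8/87, d=(M2−M1)/(6·3)=185/783, b=Δ1−h1·(2M1+M2)/6=-190/87
seg 2: a=-5, c=M2/2=59/29, d=(M3−M2)/(6·1)=-59/87, b=Δ2−h2·(2M2+M3)/6=317/87
t_q=21/4 → seg 1, τ=9/4; S=-4+-190/87·τ+-8/87·τ²+185/783·τ³=-12413/1856

  seg 0: a=2 b=-166/87 c=0 d=-8/783
  seg 1: a=-4 b=-190/87 c=-8/87 d=185/783
  seg 2: a=-5 b=317/87 c=59/29 d=-59/87
S(21/4) = -12413/1856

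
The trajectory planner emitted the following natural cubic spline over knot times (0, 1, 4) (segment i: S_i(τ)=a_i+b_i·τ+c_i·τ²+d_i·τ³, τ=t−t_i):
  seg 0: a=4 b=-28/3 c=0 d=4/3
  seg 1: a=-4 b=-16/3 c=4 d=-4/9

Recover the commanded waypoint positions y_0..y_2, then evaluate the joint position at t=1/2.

y_0 = S_0(0) = a_0 = 4
y_1 = S_1(0) = a_1 = -4
y_2 = S_1(3) = 4
t_q=1/2 is in segment 0 (τ=1/2); S_0(τ)=-1/2

y_0=4 y_1=-4 y_2=4
S(1/2) = -1/2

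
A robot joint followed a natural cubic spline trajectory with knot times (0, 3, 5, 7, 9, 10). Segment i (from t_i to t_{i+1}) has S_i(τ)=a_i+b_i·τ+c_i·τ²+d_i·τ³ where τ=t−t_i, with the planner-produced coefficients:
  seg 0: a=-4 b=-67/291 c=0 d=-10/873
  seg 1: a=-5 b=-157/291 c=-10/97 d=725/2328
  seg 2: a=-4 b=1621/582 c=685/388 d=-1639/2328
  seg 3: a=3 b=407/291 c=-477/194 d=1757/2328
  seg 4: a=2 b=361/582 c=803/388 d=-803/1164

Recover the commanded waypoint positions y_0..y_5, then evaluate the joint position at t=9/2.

y_0=-4 y_1=-5 y_2=-4 y_3=3 y_4=2 y_5=4
S(9/2) = -30979/6208

y_0 = S_0(0) = a_0 = -4
y_1 = S_1(0) = a_1 = -5
y_2 = S_2(0) = a_2 = -4
y_3 = S_3(0) = a_3 = 3
y_4 = S_4(0) = a_4 = 2
y_5 = S_4(1) = 4
t_q=9/2 is in segment 1 (τ=3/2); S_1(τ)=-30979/6208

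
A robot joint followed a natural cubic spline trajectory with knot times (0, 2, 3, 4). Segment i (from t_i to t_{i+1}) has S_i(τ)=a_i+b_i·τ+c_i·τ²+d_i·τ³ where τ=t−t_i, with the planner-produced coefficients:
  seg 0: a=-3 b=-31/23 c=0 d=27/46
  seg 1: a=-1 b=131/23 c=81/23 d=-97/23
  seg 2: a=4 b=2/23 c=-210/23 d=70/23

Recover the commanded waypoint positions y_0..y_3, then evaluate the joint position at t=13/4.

y_0 = S_0(0) = a_0 = -3
y_1 = S_1(0) = a_1 = -1
y_2 = S_2(0) = a_2 = 4
y_3 = S_2(1) = -2
t_q=13/4 is in segment 2 (τ=1/4); S_2(τ)=2575/736

y_0=-3 y_1=-1 y_2=4 y_3=-2
S(13/4) = 2575/736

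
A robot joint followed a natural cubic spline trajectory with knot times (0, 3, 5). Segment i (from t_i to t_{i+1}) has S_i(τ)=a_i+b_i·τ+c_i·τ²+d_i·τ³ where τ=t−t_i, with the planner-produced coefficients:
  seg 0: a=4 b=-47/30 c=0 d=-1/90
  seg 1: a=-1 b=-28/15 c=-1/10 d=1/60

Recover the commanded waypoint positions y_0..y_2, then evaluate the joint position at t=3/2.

y_0 = S_0(0) = a_0 = 4
y_1 = S_1(0) = a_1 = -1
y_2 = S_1(2) = -5
t_q=3/2 is in segment 0 (τ=3/2); S_0(τ)=129/80

y_0=4 y_1=-1 y_2=-5
S(3/2) = 129/80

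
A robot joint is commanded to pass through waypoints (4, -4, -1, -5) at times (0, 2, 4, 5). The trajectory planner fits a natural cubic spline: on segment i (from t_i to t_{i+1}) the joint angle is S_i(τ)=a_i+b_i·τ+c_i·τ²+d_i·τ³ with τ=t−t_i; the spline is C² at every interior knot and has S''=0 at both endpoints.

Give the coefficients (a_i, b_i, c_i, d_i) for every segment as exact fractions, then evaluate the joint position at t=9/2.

Δ: Δ0=-4, Δ1=3/2, Δ2=-4
row 1: diag=8, rhs=33; c'=1/4, d'=33/8
row 2: denom=6−2·1/4=11/2; d'=(-33−2·33/8)/(11/2)=-15/2
back: M2=-15/2
back: M1=33/8−1/4·-15/2=6
M: M0=0, M1=6, M2=-15/2, M3=0
seg 0: a=4, c=M0/2=0, d=(M1−M0)/(6·2)=1/2, b=Δ0−h0·(2M0+M1)/6=-6
seg 1: a=-4, c=M1/2=3, d=(M2−M1)/(6·2)=-9/8, b=Δ1−h1·(2M1+M2)/6=0
seg 2: a=-1, c=M2/2=-15/4, d=(M3−M2)/(6·1)=5/4, b=Δ2−h2·(2M2+M3)/6=-3/2
t_q=9/2 → seg 2, τ=1/2; S=-1+-3/2·τ+-15/4·τ²+5/4·τ³=-81/32

  seg 0: a=4 b=-6 c=0 d=1/2
  seg 1: a=-4 b=0 c=3 d=-9/8
  seg 2: a=-1 b=-3/2 c=-15/4 d=5/4
S(9/2) = -81/32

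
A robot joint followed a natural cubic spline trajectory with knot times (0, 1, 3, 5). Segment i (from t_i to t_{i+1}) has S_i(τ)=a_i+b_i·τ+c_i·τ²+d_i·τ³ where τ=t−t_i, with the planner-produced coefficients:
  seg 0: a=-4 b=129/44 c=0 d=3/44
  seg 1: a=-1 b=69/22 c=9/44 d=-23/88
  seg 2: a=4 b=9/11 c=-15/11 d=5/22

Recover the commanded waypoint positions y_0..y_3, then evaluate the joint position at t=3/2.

y_0 = S_0(0) = a_0 = -4
y_1 = S_1(0) = a_1 = -1
y_2 = S_2(0) = a_2 = 4
y_3 = S_2(2) = 2
t_q=3/2 is in segment 1 (τ=1/2); S_1(τ)=413/704

y_0=-4 y_1=-1 y_2=4 y_3=2
S(3/2) = 413/704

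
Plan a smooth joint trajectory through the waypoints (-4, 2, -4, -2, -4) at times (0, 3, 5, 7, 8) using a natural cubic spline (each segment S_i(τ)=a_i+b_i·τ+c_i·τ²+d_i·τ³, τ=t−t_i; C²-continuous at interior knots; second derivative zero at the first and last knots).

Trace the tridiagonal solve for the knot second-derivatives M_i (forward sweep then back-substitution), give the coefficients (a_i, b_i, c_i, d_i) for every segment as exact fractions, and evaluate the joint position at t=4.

  seg 0: a=-4 b=209/52 c=0 d=-35/156
  seg 1: a=2 b=-53/26 c=-105/52 d=10/13
  seg 2: a=-4 b=-23/26 c=135/52 d=-43/52
  seg 3: a=-2 b=-11/26 c=-123/52 d=41/52
S(4) = -67/52

Δ: Δ0=2, Δ1=-3, Δ2=1, Δ3=-2
row 1: diag=10, rhs=-30; c'=1/5, d'=-3
row 2: denom=8−2·1/5=38/5; d'=(24−2·-3)/(38/5)=75/19
row 3: denom=6−2·5/19=104/19; d'=(-18−2·75/19)/(104/19)=-123/26
back: M3=-123/26
back: M2=75/19−5/19·-123/26=135/26
back: M1=-3−1/5·135/26=-105/26
M: M0=0, M1=-105/26, M2=135/26, M3=-123/26, M4=0
seg 0: a=-4, c=M0/2=0, d=(M1−M0)/(6·3)=-35/156, b=Δ0−h0·(2M0+M1)/6=209/52
seg 1: a=2, c=M1/2=-105/52, d=(M2−M1)/(6·2)=10/13, b=Δ1−h1·(2M1+M2)/6=-53/26
seg 2: a=-4, c=M2/2=135/52, d=(M3−M2)/(6·2)=-43/52, b=Δ2−h2·(2M2+M3)/6=-23/26
seg 3: a=-2, c=M3/2=-123/52, d=(M4−M3)/(6·1)=41/52, b=Δ3−h3·(2M3+M4)/6=-11/26
t_q=4 → seg 1, τ=1; S=2+-53/26·τ+-105/52·τ²+10/13·τ³=-67/52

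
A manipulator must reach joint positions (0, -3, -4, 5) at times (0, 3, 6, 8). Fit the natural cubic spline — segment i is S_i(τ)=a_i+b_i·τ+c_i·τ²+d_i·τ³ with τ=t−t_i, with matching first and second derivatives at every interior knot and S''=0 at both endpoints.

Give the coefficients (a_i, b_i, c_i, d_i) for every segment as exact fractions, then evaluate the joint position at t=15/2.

Δ: Δ0=-1, Δ1=-1/3, Δ2=9/2
row 1: diag=12, rhs=4; c'=1/4, d'=1/3
row 2: denom=10−3·1/4=37/4; d'=(29−3·1/3)/(37/4)=112/37
back: M2=112/37
back: M1=1/3−1/4·112/37=-47/111
M: M0=0, M1=-47/111, M2=112/37, M3=0
seg 0: a=0, c=M0/2=0, d=(M1−M0)/(6·3)=-47/1998, b=Δ0−h0·(2M0+M1)/6=-175/222
seg 1: a=-3, c=M1/2=-47/222, d=(M2−M1)/(6·3)=383/1998, b=Δ1−h1·(2M1+M2)/6=-158/111
seg 2: a=-4, c=M2/2=56/37, d=(M3−M2)/(6·2)=-28/111, b=Δ2−h2·(2M2+M3)/6=551/222
t_q=15/2 → seg 2, τ=3/2; S=-4+551/222·τ+56/37·τ²+-28/111·τ³=337/148

  seg 0: a=0 b=-175/222 c=0 d=-47/1998
  seg 1: a=-3 b=-158/111 c=-47/222 d=383/1998
  seg 2: a=-4 b=551/222 c=56/37 d=-28/111
S(15/2) = 337/148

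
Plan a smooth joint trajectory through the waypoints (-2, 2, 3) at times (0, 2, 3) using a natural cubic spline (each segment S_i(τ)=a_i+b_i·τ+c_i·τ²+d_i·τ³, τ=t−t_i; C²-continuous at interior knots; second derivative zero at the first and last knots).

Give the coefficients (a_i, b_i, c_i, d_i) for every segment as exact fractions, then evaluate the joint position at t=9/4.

  seg 0: a=-2 b=7/3 c=0 d=-1/12
  seg 1: a=2 b=4/3 c=-1/2 d=1/6
S(9/4) = 295/128

Δ: Δ0=2, Δ1=1
row 1: diag=6, rhs=-6; c'=1/6, d'=-1
back: M1=-1
M: M0=0, M1=-1, M2=0
seg 0: a=-2, c=M0/2=0, d=(M1−M0)/(6·2)=-1/12, b=Δ0−h0·(2M0+M1)/6=7/3
seg 1: a=2, c=M1/2=-1/2, d=(M2−M1)/(6·1)=1/6, b=Δ1−h1·(2M1+M2)/6=4/3
t_q=9/4 → seg 1, τ=1/4; S=2+4/3·τ+-1/2·τ²+1/6·τ³=295/128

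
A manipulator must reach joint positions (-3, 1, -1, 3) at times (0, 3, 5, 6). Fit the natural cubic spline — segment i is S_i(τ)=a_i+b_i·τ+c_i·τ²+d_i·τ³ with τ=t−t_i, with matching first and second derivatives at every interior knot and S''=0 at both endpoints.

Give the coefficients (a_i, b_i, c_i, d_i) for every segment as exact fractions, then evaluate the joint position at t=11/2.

  seg 0: a=-3 b=55/21 c=0 d=-1/7
  seg 1: a=1 b=-26/21 c=-9/7 d=59/84
  seg 2: a=-1 b=43/21 c=41/14 d=-41/42
S(11/2) = 71/112

Δ: Δ0=4/3, Δ1=-1, Δ2=4
row 1: diag=10, rhs=-14; c'=1/5, d'=-7/5
row 2: denom=6−2·1/5=28/5; d'=(30−2·-7/5)/(28/5)=41/7
back: M2=41/7
back: M1=-7/5−1/5·41/7=-18/7
M: M0=0, M1=-18/7, M2=41/7, M3=0
seg 0: a=-3, c=M0/2=0, d=(M1−M0)/(6·3)=-1/7, b=Δ0−h0·(2M0+M1)/6=55/21
seg 1: a=1, c=M1/2=-9/7, d=(M2−M1)/(6·2)=59/84, b=Δ1−h1·(2M1+M2)/6=-26/21
seg 2: a=-1, c=M2/2=41/14, d=(M3−M2)/(6·1)=-41/42, b=Δ2−h2·(2M2+M3)/6=43/21
t_q=11/2 → seg 2, τ=1/2; S=-1+43/21·τ+41/14·τ²+-41/42·τ³=71/112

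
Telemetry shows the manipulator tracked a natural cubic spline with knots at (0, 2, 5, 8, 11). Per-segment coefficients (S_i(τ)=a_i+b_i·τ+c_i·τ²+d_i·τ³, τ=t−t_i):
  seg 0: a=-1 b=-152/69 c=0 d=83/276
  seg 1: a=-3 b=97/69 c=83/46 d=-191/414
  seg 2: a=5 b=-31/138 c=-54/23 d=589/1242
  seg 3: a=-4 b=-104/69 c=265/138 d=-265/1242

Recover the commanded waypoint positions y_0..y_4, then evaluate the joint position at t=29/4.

y_0 = S_0(0) = a_0 = -1
y_1 = S_1(0) = a_1 = -3
y_2 = S_2(0) = a_2 = 5
y_3 = S_3(0) = a_3 = -4
y_4 = S_3(3) = 3
t_q=29/4 is in segment 2 (τ=9/4); S_2(τ)=-5857/2944

y_0=-1 y_1=-3 y_2=5 y_3=-4 y_4=3
S(29/4) = -5857/2944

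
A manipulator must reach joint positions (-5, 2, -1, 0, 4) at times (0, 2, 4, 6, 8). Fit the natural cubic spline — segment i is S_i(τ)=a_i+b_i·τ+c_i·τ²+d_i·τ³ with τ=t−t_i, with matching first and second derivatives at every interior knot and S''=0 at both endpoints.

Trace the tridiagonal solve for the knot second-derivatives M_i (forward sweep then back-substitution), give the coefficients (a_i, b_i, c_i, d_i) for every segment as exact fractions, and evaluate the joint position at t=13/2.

Δ: Δ0=7/2, Δ1=-3/2, Δ2=1/2, Δ3=2
row 1: diag=8, rhs=-30; c'=1/4, d'=-15/4
row 2: denom=8−2·1/4=15/2; d'=(12−2·-15/4)/(15/2)=13/5
row 3: denom=8−2·4/15=112/15; d'=(9−2·13/5)/(112/15)=57/112
back: M3=57/112
back: M2=13/5−4/15·57/112=69/28
back: M1=-15/4−1/4·69/28=-489/112
M: M0=0, M1=-489/112, M2=69/28, M3=57/112, M4=0
seg 0: a=-5, c=M0/2=0, d=(M1−M0)/(6·2)=-163/448, b=Δ0−h0·(2M0+M1)/6=555/112
seg 1: a=2, c=M1/2=-489/224, d=(M2−M1)/(6·2)=255/448, b=Δ1−h1·(2M1+M2)/6=33/56
seg 2: a=-1, c=M2/2=69/56, d=(M3−M2)/(6·2)=-73/448, b=Δ2−h2·(2M2+M3)/6=-21/16
seg 3: a=0, c=M3/2=57/224, d=(M4−M3)/(6·2)=-19/448, b=Δ3−h3·(2M3+M4)/6=93/56
t_q=13/2 → seg 3, τ=1/2; S=0+93/56·τ+57/224·τ²+-19/448·τ³=455/512

  seg 0: a=-5 b=555/112 c=0 d=-163/448
  seg 1: a=2 b=33/56 c=-489/224 d=255/448
  seg 2: a=-1 b=-21/16 c=69/56 d=-73/448
  seg 3: a=0 b=93/56 c=57/224 d=-19/448
S(13/2) = 455/512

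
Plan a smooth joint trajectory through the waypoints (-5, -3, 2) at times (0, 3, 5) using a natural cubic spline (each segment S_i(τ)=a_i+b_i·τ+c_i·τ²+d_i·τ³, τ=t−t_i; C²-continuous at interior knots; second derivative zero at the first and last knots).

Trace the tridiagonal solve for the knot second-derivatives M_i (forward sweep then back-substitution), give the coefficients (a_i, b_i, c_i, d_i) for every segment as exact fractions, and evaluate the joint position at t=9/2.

Δ: Δ0=2/3, Δ1=5/2
row 1: diag=10, rhs=11; c'=1/5, d'=11/10
back: M1=11/10
M: M0=0, M1=11/10, M2=0
seg 0: a=-5, c=M0/2=0, d=(M1−M0)/(6·3)=11/180, b=Δ0−h0·(2M0+M1)/6=7/60
seg 1: a=-3, c=M1/2=11/20, d=(M2−M1)/(6·2)=-11/120, b=Δ1−h1·(2M1+M2)/6=53/30
t_q=9/2 → seg 1, τ=3/2; S=-3+53/30·τ+11/20·τ²+-11/120·τ³=37/64

  seg 0: a=-5 b=7/60 c=0 d=11/180
  seg 1: a=-3 b=53/30 c=11/20 d=-11/120
S(9/2) = 37/64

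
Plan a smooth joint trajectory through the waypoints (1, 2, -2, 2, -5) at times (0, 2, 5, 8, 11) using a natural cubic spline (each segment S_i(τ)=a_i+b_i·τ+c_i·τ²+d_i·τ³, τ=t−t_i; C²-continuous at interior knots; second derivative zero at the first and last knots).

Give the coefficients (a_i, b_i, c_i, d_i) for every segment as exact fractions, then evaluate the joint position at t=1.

Δ: Δ0=1/2, Δ1=-4/3, Δ2=4/3, Δ3=-7/3
row 1: diag=10, rhs=-11; c'=3/10, d'=-11/10
row 2: denom=12−3·3/10=111/10; d'=(16−3·-11/10)/(111/10)=193/111
row 3: denom=12−3·10/37=414/37; d'=(-22−3·193/111)/(414/37)=-1007/414
back: M3=-1007/414
back: M2=193/111−10/37·-1007/414=496/207
back: M1=-11/10−3/10·496/207=-251/138
M: M0=0, M1=-251/138, M2=496/207, M3=-1007/414, M4=0
seg 0: a=1, c=M0/2=0, d=(M1−M0)/(6·2)=-251/1656, b=Δ0−h0·(2M0+M1)/6=229/207
seg 1: a=2, c=M1/2=-251/276, d=(M2−M1)/(6·3)=1745/7452, b=Δ1−h1·(2M1+M2)/6=-295/414
seg 2: a=-2, c=M2/2=248/207, d=(M3−M2)/(6·3)=-1999/7452, b=Δ2−h2·(2M2+M3)/6=127/828
seg 3: a=2, c=M3/2=-1007/828, d=(M4−M3)/(6·3)=1007/7452, b=Δ3−h3·(2M3+M4)/6=41/414
t_q=1 → seg 0, τ=1; S=1+229/207·τ+0·τ²+-251/1656·τ³=1079/552

  seg 0: a=1 b=229/207 c=0 d=-251/1656
  seg 1: a=2 b=-295/414 c=-251/276 d=1745/7452
  seg 2: a=-2 b=127/828 c=248/207 d=-1999/7452
  seg 3: a=2 b=41/414 c=-1007/828 d=1007/7452
S(1) = 1079/552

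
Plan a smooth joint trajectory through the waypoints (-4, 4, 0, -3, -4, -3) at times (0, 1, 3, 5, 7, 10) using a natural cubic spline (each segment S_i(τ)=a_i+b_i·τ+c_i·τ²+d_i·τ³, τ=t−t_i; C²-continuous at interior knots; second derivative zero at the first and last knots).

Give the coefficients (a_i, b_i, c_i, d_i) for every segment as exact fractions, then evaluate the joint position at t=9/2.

Δ: Δ0=8, Δ1=-2, Δ2=-3/2, Δ3=-1/2, Δ4=1/3
row 1: diag=6, rhs=-60; c'=1/3, d'=-10
row 2: denom=8−2·1/3=22/3; d'=(3−2·-10)/(22/3)=69/22
row 3: denom=8−2·3/11=82/11; d'=(6−2·69/22)/(82/11)=-3/82
row 4: denom=10−2·11/41=388/41; d'=(5−2·-3/82)/(388/41)=52/97
back: M4=52/97
back: M3=-3/82−11/41·52/97=-35/194
back: M2=69/22−3/11·-35/194=309/97
back: M1=-10−1/3·309/97=-1073/97
M: M0=0, M1=-1073/97, M2=309/97, M3=-35/194, M4=52/97, M5=0
seg 0: a=-4, c=M0/2=0, d=(M1−M0)/(6·1)=-1073/582, b=Δ0−h0·(2M0+M1)/6=5729/582
seg 1: a=4, c=M1/2=-1073/194, d=(M2−M1)/(6·2)=691/582, b=Δ1−h1·(2M1+M2)/6=1255/291
seg 2: a=0, c=M2/2=309/194, d=(M3−M2)/(6·2)=-653/2328, b=Δ2−h2·(2M2+M3)/6=-1037/291
seg 3: a=-3, c=M3/2=-35/388, d=(M4−M3)/(6·2)=139/2328, b=Δ3−h3·(2M3+M4)/6=-325/582
seg 4: a=-4, c=M4/2=26/97, d=(M5−M4)/(6·3)=-26/873, b=Δ4−h4·(2M4+M5)/6=-59/291
t_q=9/2 → seg 2, τ=3/2; S=0+-1037/291·τ+309/194·τ²+-653/2328·τ³=-16813/6208

  seg 0: a=-4 b=5729/582 c=0 d=-1073/582
  seg 1: a=4 b=1255/291 c=-1073/194 d=691/582
  seg 2: a=0 b=-1037/291 c=309/194 d=-653/2328
  seg 3: a=-3 b=-325/582 c=-35/388 d=139/2328
  seg 4: a=-4 b=-59/291 c=26/97 d=-26/873
S(9/2) = -16813/6208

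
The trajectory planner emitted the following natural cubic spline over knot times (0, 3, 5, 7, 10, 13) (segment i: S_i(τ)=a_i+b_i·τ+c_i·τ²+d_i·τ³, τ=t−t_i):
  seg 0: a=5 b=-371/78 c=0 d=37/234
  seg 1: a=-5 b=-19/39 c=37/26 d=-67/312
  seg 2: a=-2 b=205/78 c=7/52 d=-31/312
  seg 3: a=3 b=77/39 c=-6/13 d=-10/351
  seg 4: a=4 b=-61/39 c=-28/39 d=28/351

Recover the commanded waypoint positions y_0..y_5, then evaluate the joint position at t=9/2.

y_0 = S_0(0) = a_0 = 5
y_1 = S_1(0) = a_1 = -5
y_2 = S_2(0) = a_2 = -2
y_3 = S_3(0) = a_3 = 3
y_4 = S_4(0) = a_4 = 4
y_5 = S_4(3) = -5
t_q=9/2 is in segment 1 (τ=3/2); S_1(τ)=-2707/832

y_0=5 y_1=-5 y_2=-2 y_3=3 y_4=4 y_5=-5
S(9/2) = -2707/832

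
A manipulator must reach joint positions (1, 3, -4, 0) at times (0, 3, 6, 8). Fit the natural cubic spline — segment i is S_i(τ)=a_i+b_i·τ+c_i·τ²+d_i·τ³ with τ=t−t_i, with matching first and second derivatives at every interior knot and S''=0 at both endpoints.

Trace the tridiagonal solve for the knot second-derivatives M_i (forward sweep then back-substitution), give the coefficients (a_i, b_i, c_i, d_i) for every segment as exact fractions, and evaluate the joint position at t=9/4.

Δ: Δ0=2/3, Δ1=-7/3, Δ2=2
row 1: diag=12, rhs=-18; c'=1/4, d'=-3/2
row 2: denom=10−3·1/4=37/4; d'=(26−3·-3/2)/(37/4)=122/37
back: M2=122/37
back: M1=-3/2−1/4·122/37=-86/37
M: M0=0, M1=-86/37, M2=122/37, M3=0
seg 0: a=1, c=M0/2=0, d=(M1−M0)/(6·3)=-43/333, b=Δ0−h0·(2M0+M1)/6=203/111
seg 1: a=3, c=M1/2=-43/37, d=(M2−M1)/(6·3)=104/333, b=Δ1−h1·(2M1+M2)/6=-184/111
seg 2: a=-4, c=M2/2=61/37, d=(M3−M2)/(6·2)=-61/222, b=Δ2−h2·(2M2+M3)/6=-22/111
t_q=9/4 → seg 0, τ=9/4; S=1+203/111·τ+0·τ²+-43/333·τ³=8629/2368

  seg 0: a=1 b=203/111 c=0 d=-43/333
  seg 1: a=3 b=-184/111 c=-43/37 d=104/333
  seg 2: a=-4 b=-22/111 c=61/37 d=-61/222
S(9/4) = 8629/2368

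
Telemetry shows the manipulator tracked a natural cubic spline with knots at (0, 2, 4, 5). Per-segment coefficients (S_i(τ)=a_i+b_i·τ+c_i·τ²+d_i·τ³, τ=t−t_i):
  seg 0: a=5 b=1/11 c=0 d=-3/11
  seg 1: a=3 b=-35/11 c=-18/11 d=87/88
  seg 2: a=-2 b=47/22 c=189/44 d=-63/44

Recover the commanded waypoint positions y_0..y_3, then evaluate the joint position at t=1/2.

y_0=5 y_1=3 y_2=-2 y_3=3
S(1/2) = 441/88

y_0 = S_0(0) = a_0 = 5
y_1 = S_1(0) = a_1 = 3
y_2 = S_2(0) = a_2 = -2
y_3 = S_2(1) = 3
t_q=1/2 is in segment 0 (τ=1/2); S_0(τ)=441/88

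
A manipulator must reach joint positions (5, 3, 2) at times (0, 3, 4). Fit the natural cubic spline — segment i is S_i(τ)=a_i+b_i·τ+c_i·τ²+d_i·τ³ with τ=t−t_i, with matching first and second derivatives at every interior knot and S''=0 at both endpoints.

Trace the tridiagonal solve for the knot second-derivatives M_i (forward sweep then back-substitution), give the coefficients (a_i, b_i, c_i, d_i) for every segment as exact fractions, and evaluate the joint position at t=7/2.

  seg 0: a=5 b=-13/24 c=0 d=-1/72
  seg 1: a=3 b=-11/12 c=-1/8 d=1/24
S(7/2) = 161/64

Δ: Δ0=-2/3, Δ1=-1
row 1: diag=8, rhs=-2; c'=1/8, d'=-1/4
back: M1=-1/4
M: M0=0, M1=-1/4, M2=0
seg 0: a=5, c=M0/2=0, d=(M1−M0)/(6·3)=-1/72, b=Δ0−h0·(2M0+M1)/6=-13/24
seg 1: a=3, c=M1/2=-1/8, d=(M2−M1)/(6·1)=1/24, b=Δ1−h1·(2M1+M2)/6=-11/12
t_q=7/2 → seg 1, τ=1/2; S=3+-11/12·τ+-1/8·τ²+1/24·τ³=161/64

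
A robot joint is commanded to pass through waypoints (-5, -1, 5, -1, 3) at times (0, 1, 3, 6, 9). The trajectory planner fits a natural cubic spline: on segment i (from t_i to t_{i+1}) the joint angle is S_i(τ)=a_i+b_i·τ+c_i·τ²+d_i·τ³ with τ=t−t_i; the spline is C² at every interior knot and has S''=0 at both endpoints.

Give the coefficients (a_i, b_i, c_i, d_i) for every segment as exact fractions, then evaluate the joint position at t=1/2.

Δ: Δ0=4, Δ1=3, Δ2=-2, Δ3=4/3
row 1: diag=6, rhs=-6; c'=1/3, d'=-1
row 2: denom=10−2·1/3=28/3; d'=(-30−2·-1)/(28/3)=-3
row 3: denom=12−3·9/28=309/28; d'=(20−3·-3)/(309/28)=812/309
back: M3=812/309
back: M2=-3−9/28·812/309=-396/103
back: M1=-1−1/3·-396/103=29/103
M: M0=0, M1=29/103, M2=-396/103, M3=812/309, M4=0
seg 0: a=-5, c=M0/2=0, d=(M1−M0)/(6·1)=29/618, b=Δ0−h0·(2M0+M1)/6=2443/618
seg 1: a=-1, c=M1/2=29/206, d=(M2−M1)/(6·2)=-425/1236, b=Δ1−h1·(2M1+M2)/6=1265/309
seg 2: a=5, c=M2/2=-198/103, d=(M3−M2)/(6·3)=1000/2781, b=Δ2−h2·(2M2+M3)/6=164/309
seg 3: a=-1, c=M3/2=406/309, d=(M4−M3)/(6·3)=-406/2781, b=Δ3−h3·(2M3+M4)/6=-400/309
t_q=1/2 → seg 0, τ=1/2; S=-5+2443/618·τ+0·τ²+29/618·τ³=-4973/1648

  seg 0: a=-5 b=2443/618 c=0 d=29/618
  seg 1: a=-1 b=1265/309 c=29/206 d=-425/1236
  seg 2: a=5 b=164/309 c=-198/103 d=1000/2781
  seg 3: a=-1 b=-400/309 c=406/309 d=-406/2781
S(1/2) = -4973/1648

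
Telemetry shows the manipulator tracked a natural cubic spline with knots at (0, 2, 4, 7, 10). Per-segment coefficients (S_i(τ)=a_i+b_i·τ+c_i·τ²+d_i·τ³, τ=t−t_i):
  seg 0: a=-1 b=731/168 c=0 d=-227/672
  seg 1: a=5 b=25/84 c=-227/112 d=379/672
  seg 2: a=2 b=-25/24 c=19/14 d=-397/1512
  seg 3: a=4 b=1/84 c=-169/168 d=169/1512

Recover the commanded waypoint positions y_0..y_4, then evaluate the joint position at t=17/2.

y_0 = S_0(0) = a_0 = -1
y_1 = S_1(0) = a_1 = 5
y_2 = S_2(0) = a_2 = 2
y_3 = S_3(0) = a_3 = 4
y_4 = S_3(3) = -2
t_q=17/2 is in segment 3 (τ=3/2); S_3(τ)=955/448

y_0=-1 y_1=5 y_2=2 y_3=4 y_4=-2
S(17/2) = 955/448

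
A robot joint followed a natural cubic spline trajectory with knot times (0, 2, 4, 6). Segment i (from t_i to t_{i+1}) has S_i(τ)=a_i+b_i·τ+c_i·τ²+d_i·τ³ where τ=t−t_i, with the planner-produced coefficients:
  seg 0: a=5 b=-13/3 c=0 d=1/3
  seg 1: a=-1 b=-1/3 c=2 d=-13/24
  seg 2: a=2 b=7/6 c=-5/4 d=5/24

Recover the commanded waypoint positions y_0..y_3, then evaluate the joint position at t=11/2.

y_0=5 y_1=-1 y_2=2 y_3=1
S(11/2) = 105/64

y_0 = S_0(0) = a_0 = 5
y_1 = S_1(0) = a_1 = -1
y_2 = S_2(0) = a_2 = 2
y_3 = S_2(2) = 1
t_q=11/2 is in segment 2 (τ=3/2); S_2(τ)=105/64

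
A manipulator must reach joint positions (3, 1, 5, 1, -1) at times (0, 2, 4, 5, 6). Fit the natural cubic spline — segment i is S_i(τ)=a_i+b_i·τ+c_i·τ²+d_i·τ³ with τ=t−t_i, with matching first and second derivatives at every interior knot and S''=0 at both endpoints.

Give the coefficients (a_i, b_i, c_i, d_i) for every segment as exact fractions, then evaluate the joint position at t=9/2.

Δ: Δ0=-1, Δ1=2, Δ2=-4, Δ3=-2
row 1: diag=8, rhs=18; c'=1/4, d'=9/4
row 2: denom=6−2·1/4=11/2; d'=(-36−2·9/4)/(11/2)=-81/11
row 3: denom=4−1·2/11=42/11; d'=(12−1·-81/11)/(42/11)=71/14
back: M3=71/14
back: M2=-81/11−2/11·71/14=-58/7
back: M1=9/4−1/4·-58/7=121/28
M: M0=0, M1=121/28, M2=-58/7, M3=71/14, M4=0
seg 0: a=3, c=M0/2=0, d=(M1−M0)/(6·2)=121/336, b=Δ0−h0·(2M0+M1)/6=-205/84
seg 1: a=1, c=M1/2=121/56, d=(M2−M1)/(6·2)=-353/336, b=Δ1−h1·(2M1+M2)/6=79/42
seg 2: a=5, c=M2/2=-29/7, d=(M3−M2)/(6·1)=187/84, b=Δ2−h2·(2M2+M3)/6=-25/12
seg 3: a=1, c=M3/2=71/28, d=(M4−M3)/(6·1)=-71/84, b=Δ3−h3·(2M3+M4)/6=-155/42
t_q=9/2 → seg 2, τ=1/2; S=5+-25/12·τ+-29/7·τ²+187/84·τ³=717/224

  seg 0: a=3 b=-205/84 c=0 d=121/336
  seg 1: a=1 b=79/42 c=121/56 d=-353/336
  seg 2: a=5 b=-25/12 c=-29/7 d=187/84
  seg 3: a=1 b=-155/42 c=71/28 d=-71/84
S(9/2) = 717/224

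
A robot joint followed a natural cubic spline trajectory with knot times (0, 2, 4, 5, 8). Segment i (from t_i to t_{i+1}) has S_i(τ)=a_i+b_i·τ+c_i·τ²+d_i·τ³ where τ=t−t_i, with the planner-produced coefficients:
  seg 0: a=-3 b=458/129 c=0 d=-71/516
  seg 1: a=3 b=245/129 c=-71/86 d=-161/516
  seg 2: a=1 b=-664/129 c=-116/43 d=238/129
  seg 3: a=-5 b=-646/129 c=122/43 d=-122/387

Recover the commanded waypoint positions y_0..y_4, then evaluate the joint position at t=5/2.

y_0=-3 y_1=3 y_2=1 y_3=-5 y_4=-3
S(5/2) = 5097/1376

y_0 = S_0(0) = a_0 = -3
y_1 = S_1(0) = a_1 = 3
y_2 = S_2(0) = a_2 = 1
y_3 = S_3(0) = a_3 = -5
y_4 = S_3(3) = -3
t_q=5/2 is in segment 1 (τ=1/2); S_1(τ)=5097/1376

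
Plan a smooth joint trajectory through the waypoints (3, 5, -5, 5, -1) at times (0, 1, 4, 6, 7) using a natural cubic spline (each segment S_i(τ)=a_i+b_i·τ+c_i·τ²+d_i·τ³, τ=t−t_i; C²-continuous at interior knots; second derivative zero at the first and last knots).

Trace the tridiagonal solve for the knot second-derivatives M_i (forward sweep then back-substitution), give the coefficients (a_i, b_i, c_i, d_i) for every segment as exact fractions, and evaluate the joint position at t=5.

  seg 0: a=3 b=1954/591 c=0 d=-772/591
  seg 1: a=5 b=-362/591 c=-772/197 d=1780/1773
  seg 2: a=-5 b=1762/591 c=1008/197 d=-4855/2364
  seg 3: a=5 b=-707/591 c=-2839/394 d=2839/1182
S(5) = 823/788

Δ: Δ0=2, Δ1=-10/3, Δ2=5, Δ3=-6
row 1: diag=8, rhs=-32; c'=3/8, d'=-4
row 2: denom=10−3·3/8=71/8; d'=(50−3·-4)/(71/8)=496/71
row 3: denom=6−2·16/71=394/71; d'=(-66−2·496/71)/(394/71)=-2839/197
back: M3=-2839/197
back: M2=496/71−16/71·-2839/197=2016/197
back: M1=-4−3/8·2016/197=-1544/197
M: M0=0, M1=-1544/197, M2=2016/197, M3=-2839/197, M4=0
seg 0: a=3, c=M0/2=0, d=(M1−M0)/(6·1)=-772/591, b=Δ0−h0·(2M0+M1)/6=1954/591
seg 1: a=5, c=M1/2=-772/197, d=(M2−M1)/(6·3)=1780/1773, b=Δ1−h1·(2M1+M2)/6=-362/591
seg 2: a=-5, c=M2/2=1008/197, d=(M3−M2)/(6·2)=-4855/2364, b=Δ2−h2·(2M2+M3)/6=1762/591
seg 3: a=5, c=M3/2=-2839/394, d=(M4−M3)/(6·1)=2839/1182, b=Δ3−h3·(2M3+M4)/6=-707/591
t_q=5 → seg 2, τ=1; S=-5+1762/591·τ+1008/197·τ²+-4855/2364·τ³=823/788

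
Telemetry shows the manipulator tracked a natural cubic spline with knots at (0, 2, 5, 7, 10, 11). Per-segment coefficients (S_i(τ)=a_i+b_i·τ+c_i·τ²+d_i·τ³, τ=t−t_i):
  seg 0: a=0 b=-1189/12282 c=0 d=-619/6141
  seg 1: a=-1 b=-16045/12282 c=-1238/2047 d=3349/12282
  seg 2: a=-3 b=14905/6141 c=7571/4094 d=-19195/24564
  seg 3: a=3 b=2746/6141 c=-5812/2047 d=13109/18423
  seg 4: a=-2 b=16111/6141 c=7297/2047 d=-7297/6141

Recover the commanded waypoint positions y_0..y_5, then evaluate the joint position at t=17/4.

y_0 = S_0(0) = a_0 = 0
y_1 = S_1(0) = a_1 = -1
y_2 = S_2(0) = a_2 = -3
y_3 = S_3(0) = a_3 = 3
y_4 = S_4(0) = a_4 = -2
y_5 = S_4(1) = 3
t_q=17/4 is in segment 1 (τ=9/4); S_1(τ)=-1020593/262016

y_0=0 y_1=-1 y_2=-3 y_3=3 y_4=-2 y_5=3
S(17/4) = -1020593/262016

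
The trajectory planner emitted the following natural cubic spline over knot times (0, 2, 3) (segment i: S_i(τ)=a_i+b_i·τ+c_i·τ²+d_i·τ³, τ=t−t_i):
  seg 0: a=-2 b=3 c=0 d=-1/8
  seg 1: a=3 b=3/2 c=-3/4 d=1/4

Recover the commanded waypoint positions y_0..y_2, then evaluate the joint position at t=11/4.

y_0=-2 y_1=3 y_2=4
S(11/4) = 975/256

y_0 = S_0(0) = a_0 = -2
y_1 = S_1(0) = a_1 = 3
y_2 = S_1(1) = 4
t_q=11/4 is in segment 1 (τ=3/4); S_1(τ)=975/256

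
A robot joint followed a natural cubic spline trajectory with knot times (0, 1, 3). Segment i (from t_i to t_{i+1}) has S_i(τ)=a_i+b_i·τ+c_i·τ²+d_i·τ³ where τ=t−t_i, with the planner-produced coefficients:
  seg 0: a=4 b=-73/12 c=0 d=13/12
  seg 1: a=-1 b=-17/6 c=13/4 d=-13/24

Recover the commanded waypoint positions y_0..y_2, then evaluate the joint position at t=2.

y_0=4 y_1=-1 y_2=2
S(2) = -9/8

y_0 = S_0(0) = a_0 = 4
y_1 = S_1(0) = a_1 = -1
y_2 = S_1(2) = 2
t_q=2 is in segment 1 (τ=1); S_1(τ)=-9/8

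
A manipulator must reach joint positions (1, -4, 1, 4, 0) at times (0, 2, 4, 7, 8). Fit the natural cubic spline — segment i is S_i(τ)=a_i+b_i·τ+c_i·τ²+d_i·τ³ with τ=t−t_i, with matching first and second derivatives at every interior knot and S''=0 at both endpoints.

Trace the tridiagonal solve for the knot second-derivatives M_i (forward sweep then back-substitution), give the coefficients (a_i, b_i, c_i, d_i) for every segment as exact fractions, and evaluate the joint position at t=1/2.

  seg 0: a=1 b=-1019/268 c=0 d=349/1072
  seg 1: a=-4 b=7/67 c=1047/536 d=-405/1072
  seg 2: a=1 b=907/268 c=-21/67 d=-43/268
  seg 3: a=4 b=-379/134 c=-471/268 d=157/268
S(1/2) = -7379/8576

Δ: Δ0=-5/2, Δ1=5/2, Δ2=1, Δ3=-4
row 1: diag=8, rhs=30; c'=1/4, d'=15/4
row 2: denom=10−2·1/4=19/2; d'=(-9−2·15/4)/(19/2)=-33/19
row 3: denom=8−3·6/19=134/19; d'=(-30−3·-33/19)/(134/19)=-471/134
back: M3=-471/134
back: M2=-33/19−6/19·-471/134=-42/67
back: M1=15/4−1/4·-42/67=1047/268
M: M0=0, M1=1047/268, M2=-42/67, M3=-471/134, M4=0
seg 0: a=1, c=M0/2=0, d=(M1−M0)/(6·2)=349/1072, b=Δ0−h0·(2M0+M1)/6=-1019/268
seg 1: a=-4, c=M1/2=1047/536, d=(M2−M1)/(6·2)=-405/1072, b=Δ1−h1·(2M1+M2)/6=7/67
seg 2: a=1, c=M2/2=-21/67, d=(M3−M2)/(6·3)=-43/268, b=Δ2−h2·(2M2+M3)/6=907/268
seg 3: a=4, c=M3/2=-471/268, d=(M4−M3)/(6·1)=157/268, b=Δ3−h3·(2M3+M4)/6=-379/134
t_q=1/2 → seg 0, τ=1/2; S=1+-1019/268·τ+0·τ²+349/1072·τ³=-7379/8576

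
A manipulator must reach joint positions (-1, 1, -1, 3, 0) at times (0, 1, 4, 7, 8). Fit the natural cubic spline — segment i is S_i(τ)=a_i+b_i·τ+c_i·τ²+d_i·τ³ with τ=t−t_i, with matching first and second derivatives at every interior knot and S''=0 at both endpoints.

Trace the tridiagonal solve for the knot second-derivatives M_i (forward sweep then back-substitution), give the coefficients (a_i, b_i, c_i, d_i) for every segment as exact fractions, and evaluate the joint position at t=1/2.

  seg 0: a=-1 b=1567/624 c=0 d=-319/624
  seg 1: a=1 b=305/312 c=-319/208 d=205/624
  seg 2: a=-1 b=31/48 c=37/26 d=-745/1872
  seg 3: a=3 b=-487/312 c=-449/208 d=449/624
S(1/2) = 319/1664

Δ: Δ0=2, Δ1=-2/3, Δ2=4/3, Δ3=-3
row 1: diag=8, rhs=-16; c'=3/8, d'=-2
row 2: denom=12−3·3/8=87/8; d'=(12−3·-2)/(87/8)=48/29
row 3: denom=8−3·8/29=208/29; d'=(-26−3·48/29)/(208/29)=-449/104
back: M3=-449/104
back: M2=48/29−8/29·-449/104=37/13
back: M1=-2−3/8·37/13=-319/104
M: M0=0, M1=-319/104, M2=37/13, M3=-449/104, M4=0
seg 0: a=-1, c=M0/2=0, d=(M1−M0)/(6·1)=-319/624, b=Δ0−h0·(2M0+M1)/6=1567/624
seg 1: a=1, c=M1/2=-319/208, d=(M2−M1)/(6·3)=205/624, b=Δ1−h1·(2M1+M2)/6=305/312
seg 2: a=-1, c=M2/2=37/26, d=(M3−M2)/(6·3)=-745/1872, b=Δ2−h2·(2M2+M3)/6=31/48
seg 3: a=3, c=M3/2=-449/208, d=(M4−M3)/(6·1)=449/624, b=Δ3−h3·(2M3+M4)/6=-487/312
t_q=1/2 → seg 0, τ=1/2; S=-1+1567/624·τ+0·τ²+-319/624·τ³=319/1664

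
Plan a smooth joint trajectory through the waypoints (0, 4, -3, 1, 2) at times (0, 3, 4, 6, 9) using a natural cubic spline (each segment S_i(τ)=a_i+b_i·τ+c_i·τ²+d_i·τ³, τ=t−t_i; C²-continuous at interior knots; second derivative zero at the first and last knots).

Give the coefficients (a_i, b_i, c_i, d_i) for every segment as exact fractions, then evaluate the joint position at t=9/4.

Δ: Δ0=4/3, Δ1=-7, Δ2=2, Δ3=1/3
row 1: diag=8, rhs=-50; c'=1/8, d'=-25/4
row 2: denom=6−1·1/8=47/8; d'=(54−1·-25/4)/(47/8)=482/47
row 3: denom=10−2·16/47=438/47; d'=(-10−2·482/47)/(438/47)=-239/73
back: M3=-239/73
back: M2=482/47−16/47·-239/73=830/73
back: M1=-25/4−1/8·830/73=-560/73
M: M0=0, M1=-560/73, M2=830/73, M3=-239/73, M4=0
seg 0: a=0, c=M0/2=0, d=(M1−M0)/(6·3)=-280/657, b=Δ0−h0·(2M0+M1)/6=1132/219
seg 1: a=4, c=M1/2=-280/73, d=(M2−M1)/(6·1)=695/219, b=Δ1−h1·(2M1+M2)/6=-1388/219
seg 2: a=-3, c=M2/2=415/73, d=(M3−M2)/(6·2)=-1069/876, b=Δ2−h2·(2M2+M3)/6=-983/219
seg 3: a=1, c=M3/2=-239/146, d=(M4−M3)/(6·3)=239/1314, b=Δ3−h3·(2M3+M4)/6=790/219
t_q=9/4 → seg 0, τ=9/4; S=0+1132/219·τ+0·τ²+-280/657·τ³=3957/584

  seg 0: a=0 b=1132/219 c=0 d=-280/657
  seg 1: a=4 b=-1388/219 c=-280/73 d=695/219
  seg 2: a=-3 b=-983/219 c=415/73 d=-1069/876
  seg 3: a=1 b=790/219 c=-239/146 d=239/1314
S(9/4) = 3957/584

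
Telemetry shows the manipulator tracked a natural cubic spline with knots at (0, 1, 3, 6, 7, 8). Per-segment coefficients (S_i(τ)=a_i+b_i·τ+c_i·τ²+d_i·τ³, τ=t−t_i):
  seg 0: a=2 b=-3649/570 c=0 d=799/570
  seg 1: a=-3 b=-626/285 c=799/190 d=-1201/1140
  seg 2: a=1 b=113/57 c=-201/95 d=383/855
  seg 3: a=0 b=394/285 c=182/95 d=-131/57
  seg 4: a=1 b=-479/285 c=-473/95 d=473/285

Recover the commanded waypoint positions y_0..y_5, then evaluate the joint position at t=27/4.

y_0=2 y_1=-3 y_2=1 y_3=0 y_4=1 y_5=-4
S(27/4) = 6961/6080

y_0 = S_0(0) = a_0 = 2
y_1 = S_1(0) = a_1 = -3
y_2 = S_2(0) = a_2 = 1
y_3 = S_3(0) = a_3 = 0
y_4 = S_4(0) = a_4 = 1
y_5 = S_4(1) = -4
t_q=27/4 is in segment 3 (τ=3/4); S_3(τ)=6961/6080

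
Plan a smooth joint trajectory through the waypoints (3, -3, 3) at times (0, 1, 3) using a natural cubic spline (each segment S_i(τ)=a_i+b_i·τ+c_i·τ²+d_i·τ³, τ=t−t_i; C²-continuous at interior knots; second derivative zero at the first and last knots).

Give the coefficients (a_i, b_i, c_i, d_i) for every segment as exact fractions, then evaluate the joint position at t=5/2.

  seg 0: a=3 b=-15/2 c=0 d=3/2
  seg 1: a=-3 b=-3 c=9/2 d=-3/4
S(5/2) = 3/32

Δ: Δ0=-6, Δ1=3
row 1: diag=6, rhs=54; c'=1/3, d'=9
back: M1=9
M: M0=0, M1=9, M2=0
seg 0: a=3, c=M0/2=0, d=(M1−M0)/(6·1)=3/2, b=Δ0−h0·(2M0+M1)/6=-15/2
seg 1: a=-3, c=M1/2=9/2, d=(M2−M1)/(6·2)=-3/4, b=Δ1−h1·(2M1+M2)/6=-3
t_q=5/2 → seg 1, τ=3/2; S=-3+-3·τ+9/2·τ²+-3/4·τ³=3/32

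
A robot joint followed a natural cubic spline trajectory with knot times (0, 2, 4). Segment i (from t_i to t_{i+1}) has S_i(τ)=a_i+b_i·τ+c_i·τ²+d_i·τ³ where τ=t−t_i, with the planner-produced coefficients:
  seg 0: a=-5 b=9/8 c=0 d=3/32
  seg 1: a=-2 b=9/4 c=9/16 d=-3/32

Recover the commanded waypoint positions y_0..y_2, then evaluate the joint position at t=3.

y_0=-5 y_1=-2 y_2=4
S(3) = 23/32

y_0 = S_0(0) = a_0 = -5
y_1 = S_1(0) = a_1 = -2
y_2 = S_1(2) = 4
t_q=3 is in segment 1 (τ=1); S_1(τ)=23/32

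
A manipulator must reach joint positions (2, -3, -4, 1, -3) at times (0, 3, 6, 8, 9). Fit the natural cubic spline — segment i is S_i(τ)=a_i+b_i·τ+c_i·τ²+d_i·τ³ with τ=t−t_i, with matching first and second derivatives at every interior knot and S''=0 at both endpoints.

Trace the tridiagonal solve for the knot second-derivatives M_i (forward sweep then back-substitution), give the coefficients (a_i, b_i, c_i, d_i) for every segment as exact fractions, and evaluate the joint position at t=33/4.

  seg 0: a=2 b=-164/103 c=0 d=-23/2781
  seg 1: a=-3 b=-187/103 c=-23/309 d=527/2781
  seg 2: a=-4 b=294/103 c=168/103 d=-745/824
  seg 3: a=1 b=-303/206 c=-1563/412 d=521/412
S(33/4) = 10941/26368

Δ: Δ0=-5/3, Δ1=-1/3, Δ2=5/2, Δ3=-4
row 1: diag=12, rhs=8; c'=1/4, d'=2/3
row 2: denom=10−3·1/4=37/4; d'=(17−3·2/3)/(37/4)=60/37
row 3: denom=6−2·8/37=206/37; d'=(-39−2·60/37)/(206/37)=-1563/206
back: M3=-1563/206
back: M2=60/37−8/37·-1563/206=336/103
back: M1=2/3−1/4·336/103=-46/309
M: M0=0, M1=-46/309, M2=336/103, M3=-1563/206, M4=0
seg 0: a=2, c=M0/2=0, d=(M1−M0)/(6·3)=-23/2781, b=Δ0−h0·(2M0+M1)/6=-164/103
seg 1: a=-3, c=M1/2=-23/309, d=(M2−M1)/(6·3)=527/2781, b=Δ1−h1·(2M1+M2)/6=-187/103
seg 2: a=-4, c=M2/2=168/103, d=(M3−M2)/(6·2)=-745/824, b=Δ2−h2·(2M2+M3)/6=294/103
seg 3: a=1, c=M3/2=-1563/412, d=(M4−M3)/(6·1)=521/412, b=Δ3−h3·(2M3+M4)/6=-303/206
t_q=33/4 → seg 3, τ=1/4; S=1+-303/206·τ+-1563/412·τ²+521/412·τ³=10941/26368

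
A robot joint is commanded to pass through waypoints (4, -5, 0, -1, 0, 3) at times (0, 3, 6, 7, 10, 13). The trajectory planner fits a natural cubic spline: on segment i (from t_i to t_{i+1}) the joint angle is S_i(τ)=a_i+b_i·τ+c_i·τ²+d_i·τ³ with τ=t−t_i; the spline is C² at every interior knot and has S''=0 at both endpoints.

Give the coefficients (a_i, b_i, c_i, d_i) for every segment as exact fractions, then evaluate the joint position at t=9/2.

  seg 0: a=4 b=-757/165 c=0 d=262/1485
  seg 1: a=-5 b=29/165 c=262/165 d=-4/11
  seg 2: a=0 b=-19/165 c=-278/165 d=4/5
  seg 3: a=-1 b=-179/165 c=118/165 d=-8/99
  seg 4: a=0 b=169/165 c=-2/165 d=2/1485
S(9/2) = -263/110

Δ: Δ0=-3, Δ1=5/3, Δ2=-1, Δ3=1/3, Δ4=1
row 1: diag=12, rhs=28; c'=1/4, d'=7/3
row 2: denom=8−3·1/4=29/4; d'=(-16−3·7/3)/(29/4)=-92/29
row 3: denom=8−1·4/29=228/29; d'=(8−1·-92/29)/(228/29)=27/19
row 4: denom=12−3·29/76=825/76; d'=(4−3·27/19)/(825/76)=-4/165
back: M4=-4/165
back: M3=27/19−29/76·-4/165=236/165
back: M2=-92/29−4/29·236/165=-556/165
back: M1=7/3−1/4·-556/165=524/165
M: M0=0, M1=524/165, M2=-556/165, M3=236/165, M4=-4/165, M5=0
seg 0: a=4, c=M0/2=0, d=(M1−M0)/(6·3)=262/1485, b=Δ0−h0·(2M0+M1)/6=-757/165
seg 1: a=-5, c=M1/2=262/165, d=(M2−M1)/(6·3)=-4/11, b=Δ1−h1·(2M1+M2)/6=29/165
seg 2: a=0, c=M2/2=-278/165, d=(M3−M2)/(6·1)=4/5, b=Δ2−h2·(2M2+M3)/6=-19/165
seg 3: a=-1, c=M3/2=118/165, d=(M4−M3)/(6·3)=-8/99, b=Δ3−h3·(2M3+M4)/6=-179/165
seg 4: a=0, c=M4/2=-2/165, d=(M5−M4)/(6·3)=2/1485, b=Δ4−h4·(2M4+M5)/6=169/165
t_q=9/2 → seg 1, τ=3/2; S=-5+29/165·τ+262/165·τ²+-4/11·τ³=-263/110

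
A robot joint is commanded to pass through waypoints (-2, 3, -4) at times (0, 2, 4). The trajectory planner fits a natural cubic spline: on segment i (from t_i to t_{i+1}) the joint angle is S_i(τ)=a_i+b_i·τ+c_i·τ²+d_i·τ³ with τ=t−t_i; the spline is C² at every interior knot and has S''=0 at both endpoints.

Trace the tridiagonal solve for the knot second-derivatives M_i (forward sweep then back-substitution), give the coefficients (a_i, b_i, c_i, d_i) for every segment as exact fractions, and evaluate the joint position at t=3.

Δ: Δ0=5/2, Δ1=-7/2
row 1: diag=8, rhs=-36; c'=1/4, d'=-9/2
back: M1=-9/2
M: M0=0, M1=-9/2, M2=0
seg 0: a=-2, c=M0/2=0, d=(M1−M0)/(6·2)=-3/8, b=Δ0−h0·(2M0+M1)/6=4
seg 1: a=3, c=M1/2=-9/4, d=(M2−M1)/(6·2)=3/8, b=Δ1−h1·(2M1+M2)/6=-1/2
t_q=3 → seg 1, τ=1; S=3+-1/2·τ+-9/4·τ²+3/8·τ³=5/8

  seg 0: a=-2 b=4 c=0 d=-3/8
  seg 1: a=3 b=-1/2 c=-9/4 d=3/8
S(3) = 5/8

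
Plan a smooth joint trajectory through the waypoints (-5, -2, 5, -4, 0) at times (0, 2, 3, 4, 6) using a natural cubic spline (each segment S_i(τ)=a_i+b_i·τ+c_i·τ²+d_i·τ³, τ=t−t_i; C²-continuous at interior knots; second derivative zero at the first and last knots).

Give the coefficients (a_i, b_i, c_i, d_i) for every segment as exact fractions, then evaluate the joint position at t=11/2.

Δ: Δ0=3/2, Δ1=7, Δ2=-9, Δ3=2
row 1: diag=6, rhs=33; c'=1/6, d'=11/2
row 2: denom=4−1·1/6=23/6; d'=(-96−1·11/2)/(23/6)=-609/23
row 3: denom=6−1·6/23=132/23; d'=(66−1·-609/23)/(132/23)=709/44
back: M3=709/44
back: M2=-609/23−6/23·709/44=-675/22
back: M1=11/2−1/6·-675/22=467/44
M: M0=0, M1=467/44, M2=-675/22, M3=709/44, M4=0
seg 0: a=-5, c=M0/2=0, d=(M1−M0)/(6·2)=467/528, b=Δ0−h0·(2M0+M1)/6=-269/132
seg 1: a=-2, c=M1/2=467/88, d=(M2−M1)/(6·1)=-1817/264, b=Δ1−h1·(2M1+M2)/6=283/33
seg 2: a=5, c=M2/2=-675/44, d=(M3−M2)/(6·1)=2059/264, b=Δ2−h2·(2M2+M3)/6=-35/24
seg 3: a=-4, c=M3/2=709/88, d=(M4−M3)/(6·2)=-709/528, b=Δ3−h3·(2M3+M4)/6=-577/66
t_q=11/2 → seg 3, τ=3/2; S=-4+-577/66·τ+709/88·τ²+-709/528·τ³=-4953/1408

  seg 0: a=-5 b=-269/132 c=0 d=467/528
  seg 1: a=-2 b=283/33 c=467/88 d=-1817/264
  seg 2: a=5 b=-35/24 c=-675/44 d=2059/264
  seg 3: a=-4 b=-577/66 c=709/88 d=-709/528
S(11/2) = -4953/1408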